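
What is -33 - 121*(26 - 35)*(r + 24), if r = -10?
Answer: 15213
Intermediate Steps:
-33 - 121*(26 - 35)*(r + 24) = -33 - 121*(26 - 35)*(-10 + 24) = -33 - (-1089)*14 = -33 - 121*(-126) = -33 + 15246 = 15213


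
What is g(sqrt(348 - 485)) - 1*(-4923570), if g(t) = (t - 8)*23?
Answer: 4923386 + 23*I*sqrt(137) ≈ 4.9234e+6 + 269.21*I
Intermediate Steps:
g(t) = -184 + 23*t (g(t) = (-8 + t)*23 = -184 + 23*t)
g(sqrt(348 - 485)) - 1*(-4923570) = (-184 + 23*sqrt(348 - 485)) - 1*(-4923570) = (-184 + 23*sqrt(-137)) + 4923570 = (-184 + 23*(I*sqrt(137))) + 4923570 = (-184 + 23*I*sqrt(137)) + 4923570 = 4923386 + 23*I*sqrt(137)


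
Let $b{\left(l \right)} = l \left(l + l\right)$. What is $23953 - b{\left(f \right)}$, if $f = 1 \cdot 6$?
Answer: $23881$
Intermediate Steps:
$f = 6$
$b{\left(l \right)} = 2 l^{2}$ ($b{\left(l \right)} = l 2 l = 2 l^{2}$)
$23953 - b{\left(f \right)} = 23953 - 2 \cdot 6^{2} = 23953 - 2 \cdot 36 = 23953 - 72 = 23881$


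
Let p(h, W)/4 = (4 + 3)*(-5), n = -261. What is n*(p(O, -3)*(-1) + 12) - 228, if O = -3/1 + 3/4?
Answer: -39900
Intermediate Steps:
O = -9/4 (O = -3*1 + 3*(1/4) = -3 + 3/4 = -9/4 ≈ -2.2500)
p(h, W) = -140 (p(h, W) = 4*((4 + 3)*(-5)) = 4*(7*(-5)) = 4*(-35) = -140)
n*(p(O, -3)*(-1) + 12) - 228 = -261*(-140*(-1) + 12) - 228 = -261*(140 + 12) - 228 = -261*152 - 228 = -39672 - 228 = -39900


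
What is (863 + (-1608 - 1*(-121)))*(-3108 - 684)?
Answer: 2366208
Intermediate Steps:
(863 + (-1608 - 1*(-121)))*(-3108 - 684) = (863 + (-1608 + 121))*(-3792) = (863 - 1487)*(-3792) = -624*(-3792) = 2366208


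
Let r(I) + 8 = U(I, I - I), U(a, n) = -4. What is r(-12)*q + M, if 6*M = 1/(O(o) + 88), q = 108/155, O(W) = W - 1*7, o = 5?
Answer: -668581/79980 ≈ -8.3593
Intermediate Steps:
r(I) = -12 (r(I) = -8 - 4 = -12)
O(W) = -7 + W (O(W) = W - 7 = -7 + W)
q = 108/155 (q = 108*(1/155) = 108/155 ≈ 0.69677)
M = 1/516 (M = 1/(6*((-7 + 5) + 88)) = 1/(6*(-2 + 88)) = (1/6)/86 = (1/6)*(1/86) = 1/516 ≈ 0.0019380)
r(-12)*q + M = -12*108/155 + 1/516 = -1296/155 + 1/516 = -668581/79980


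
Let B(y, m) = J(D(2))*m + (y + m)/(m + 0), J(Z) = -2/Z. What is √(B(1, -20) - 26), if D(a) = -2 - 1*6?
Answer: I*√3005/10 ≈ 5.4818*I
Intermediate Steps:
D(a) = -8 (D(a) = -2 - 6 = -8)
B(y, m) = m/4 + (m + y)/m (B(y, m) = (-2/(-8))*m + (y + m)/(m + 0) = (-2*(-⅛))*m + (m + y)/m = m/4 + (m + y)/m)
√(B(1, -20) - 26) = √((1 + (¼)*(-20) + 1/(-20)) - 26) = √((1 - 5 + 1*(-1/20)) - 26) = √((1 - 5 - 1/20) - 26) = √(-81/20 - 26) = √(-601/20) = I*√3005/10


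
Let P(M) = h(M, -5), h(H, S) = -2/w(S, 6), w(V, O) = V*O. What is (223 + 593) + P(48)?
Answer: 12241/15 ≈ 816.07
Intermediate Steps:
w(V, O) = O*V
h(H, S) = -1/(3*S) (h(H, S) = -2*1/(6*S) = -1/(3*S))
P(M) = 1/15 (P(M) = -1/3/(-5) = -1/3*(-1/5) = 1/15)
(223 + 593) + P(48) = (223 + 593) + 1/15 = 816 + 1/15 = 12241/15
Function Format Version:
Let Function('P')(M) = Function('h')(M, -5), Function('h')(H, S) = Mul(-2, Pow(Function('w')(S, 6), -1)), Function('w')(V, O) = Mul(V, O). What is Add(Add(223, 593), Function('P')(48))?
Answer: Rational(12241, 15) ≈ 816.07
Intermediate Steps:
Function('w')(V, O) = Mul(O, V)
Function('h')(H, S) = Mul(Rational(-1, 3), Pow(S, -1)) (Function('h')(H, S) = Mul(-2, Pow(Mul(6, S), -1)) = Mul(-2, Mul(Rational(1, 6), Pow(S, -1))) = Mul(Rational(-1, 3), Pow(S, -1)))
Function('P')(M) = Rational(1, 15) (Function('P')(M) = Mul(Rational(-1, 3), Pow(-5, -1)) = Mul(Rational(-1, 3), Rational(-1, 5)) = Rational(1, 15))
Add(Add(223, 593), Function('P')(48)) = Add(Add(223, 593), Rational(1, 15)) = Add(816, Rational(1, 15)) = Rational(12241, 15)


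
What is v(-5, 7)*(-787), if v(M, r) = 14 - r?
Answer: -5509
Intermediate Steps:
v(-5, 7)*(-787) = (14 - 1*7)*(-787) = (14 - 7)*(-787) = 7*(-787) = -5509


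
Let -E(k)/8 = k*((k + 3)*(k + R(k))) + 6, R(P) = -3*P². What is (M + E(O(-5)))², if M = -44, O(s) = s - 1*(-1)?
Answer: 2471184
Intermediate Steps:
O(s) = 1 + s (O(s) = s + 1 = 1 + s)
E(k) = -48 - 8*k*(3 + k)*(k - 3*k²) (E(k) = -8*(k*((k + 3)*(k - 3*k²)) + 6) = -8*(k*((3 + k)*(k - 3*k²)) + 6) = -8*(k*(3 + k)*(k - 3*k²) + 6) = -8*(6 + k*(3 + k)*(k - 3*k²)) = -48 - 8*k*(3 + k)*(k - 3*k²))
(M + E(O(-5)))² = (-44 + (-48 - 24*(1 - 5)² + 24*(1 - 5)⁴ + 64*(1 - 5)³))² = (-44 + (-48 - 24*(-4)² + 24*(-4)⁴ + 64*(-4)³))² = (-44 + (-48 - 24*16 + 24*256 + 64*(-64)))² = (-44 + (-48 - 384 + 6144 - 4096))² = (-44 + 1616)² = 1572² = 2471184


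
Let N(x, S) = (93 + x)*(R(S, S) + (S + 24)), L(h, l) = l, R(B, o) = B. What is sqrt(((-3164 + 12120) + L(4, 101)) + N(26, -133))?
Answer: I*sqrt(19741) ≈ 140.5*I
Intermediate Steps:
N(x, S) = (24 + 2*S)*(93 + x) (N(x, S) = (93 + x)*(S + (S + 24)) = (93 + x)*(S + (24 + S)) = (93 + x)*(24 + 2*S) = (24 + 2*S)*(93 + x))
sqrt(((-3164 + 12120) + L(4, 101)) + N(26, -133)) = sqrt(((-3164 + 12120) + 101) + (2232 + 24*26 + 186*(-133) + 2*(-133)*26)) = sqrt((8956 + 101) + (2232 + 624 - 24738 - 6916)) = sqrt(9057 - 28798) = sqrt(-19741) = I*sqrt(19741)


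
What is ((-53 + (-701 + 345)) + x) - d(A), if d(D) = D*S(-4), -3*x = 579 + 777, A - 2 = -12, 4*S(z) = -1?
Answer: -1727/2 ≈ -863.50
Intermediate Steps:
S(z) = -¼ (S(z) = (¼)*(-1) = -¼)
A = -10 (A = 2 - 12 = -10)
x = -452 (x = -(579 + 777)/3 = -⅓*1356 = -452)
d(D) = -D/4 (d(D) = D*(-¼) = -D/4)
((-53 + (-701 + 345)) + x) - d(A) = ((-53 + (-701 + 345)) - 452) - (-1)*(-10)/4 = ((-53 - 356) - 452) - 1*5/2 = (-409 - 452) - 5/2 = -861 - 5/2 = -1727/2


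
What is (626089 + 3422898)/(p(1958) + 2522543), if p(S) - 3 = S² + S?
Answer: 4048987/6358268 ≈ 0.63681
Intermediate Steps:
p(S) = 3 + S + S² (p(S) = 3 + (S² + S) = 3 + (S + S²) = 3 + S + S²)
(626089 + 3422898)/(p(1958) + 2522543) = (626089 + 3422898)/((3 + 1958 + 1958²) + 2522543) = 4048987/((3 + 1958 + 3833764) + 2522543) = 4048987/(3835725 + 2522543) = 4048987/6358268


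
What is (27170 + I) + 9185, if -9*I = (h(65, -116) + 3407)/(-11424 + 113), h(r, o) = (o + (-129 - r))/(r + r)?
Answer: 48111778645/1323387 ≈ 36355.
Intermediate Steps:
h(r, o) = (-129 + o - r)/(2*r) (h(r, o) = (-129 + o - r)/((2*r)) = (-129 + o - r)*(1/(2*r)) = (-129 + o - r)/(2*r))
I = 44260/1323387 (I = -((½)*(-129 - 116 - 1*65)/65 + 3407)/(9*(-11424 + 113)) = -((½)*(1/65)*(-129 - 116 - 65) + 3407)/(9*(-11311)) = -((½)*(1/65)*(-310) + 3407)*(-1)/(9*11311) = -(-31/13 + 3407)*(-1)/(9*11311) = -44260*(-1)/(117*11311) = -⅑*(-44260/147043) = 44260/1323387 ≈ 0.033444)
(27170 + I) + 9185 = (27170 + 44260/1323387) + 9185 = 35956469050/1323387 + 9185 = 48111778645/1323387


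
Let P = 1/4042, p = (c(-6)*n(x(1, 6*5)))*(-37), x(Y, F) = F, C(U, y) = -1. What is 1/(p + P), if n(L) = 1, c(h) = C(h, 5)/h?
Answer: -6063/37387 ≈ -0.16217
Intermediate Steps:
c(h) = -1/h
p = -37/6 (p = (-1/(-6)*1)*(-37) = (-1*(-⅙)*1)*(-37) = ((⅙)*1)*(-37) = (⅙)*(-37) = -37/6 ≈ -6.1667)
P = 1/4042 ≈ 0.00024740
1/(p + P) = 1/(-37/6 + 1/4042) = 1/(-37387/6063) = -6063/37387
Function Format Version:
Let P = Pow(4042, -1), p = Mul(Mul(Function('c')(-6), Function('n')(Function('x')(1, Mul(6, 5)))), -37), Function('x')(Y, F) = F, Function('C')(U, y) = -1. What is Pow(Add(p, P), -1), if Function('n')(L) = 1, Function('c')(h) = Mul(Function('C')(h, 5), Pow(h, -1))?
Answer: Rational(-6063, 37387) ≈ -0.16217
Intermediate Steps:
Function('c')(h) = Mul(-1, Pow(h, -1))
p = Rational(-37, 6) (p = Mul(Mul(Mul(-1, Pow(-6, -1)), 1), -37) = Mul(Mul(Mul(-1, Rational(-1, 6)), 1), -37) = Mul(Mul(Rational(1, 6), 1), -37) = Mul(Rational(1, 6), -37) = Rational(-37, 6) ≈ -6.1667)
P = Rational(1, 4042) ≈ 0.00024740
Pow(Add(p, P), -1) = Pow(Add(Rational(-37, 6), Rational(1, 4042)), -1) = Pow(Rational(-37387, 6063), -1) = Rational(-6063, 37387)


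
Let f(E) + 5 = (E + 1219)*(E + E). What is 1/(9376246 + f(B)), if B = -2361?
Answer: 1/14768765 ≈ 6.7711e-8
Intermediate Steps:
f(E) = -5 + 2*E*(1219 + E) (f(E) = -5 + (E + 1219)*(E + E) = -5 + (1219 + E)*(2*E) = -5 + 2*E*(1219 + E))
1/(9376246 + f(B)) = 1/(9376246 + (-5 + 2*(-2361)² + 2438*(-2361))) = 1/(9376246 + (-5 + 2*5574321 - 5756118)) = 1/(9376246 + (-5 + 11148642 - 5756118)) = 1/(9376246 + 5392519) = 1/14768765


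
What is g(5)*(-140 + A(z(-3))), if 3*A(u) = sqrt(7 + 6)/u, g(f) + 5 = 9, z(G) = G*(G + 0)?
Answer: -560 + 4*sqrt(13)/27 ≈ -559.47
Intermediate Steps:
z(G) = G**2 (z(G) = G*G = G**2)
g(f) = 4 (g(f) = -5 + 9 = 4)
A(u) = sqrt(13)/(3*u) (A(u) = (sqrt(7 + 6)/u)/3 = (sqrt(13)/u)/3 = sqrt(13)/(3*u))
g(5)*(-140 + A(z(-3))) = 4*(-140 + sqrt(13)/(3*((-3)**2))) = 4*(-140 + (1/3)*sqrt(13)/9) = 4*(-140 + (1/3)*sqrt(13)*(1/9)) = 4*(-140 + sqrt(13)/27) = -560 + 4*sqrt(13)/27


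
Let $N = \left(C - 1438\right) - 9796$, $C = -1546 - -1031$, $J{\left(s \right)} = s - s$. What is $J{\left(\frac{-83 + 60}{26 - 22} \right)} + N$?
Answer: $-11749$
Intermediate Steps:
$J{\left(s \right)} = 0$
$C = -515$ ($C = -1546 + 1031 = -515$)
$N = -11749$ ($N = \left(-515 - 1438\right) - 9796 = -1953 - 9796 = -11749$)
$J{\left(\frac{-83 + 60}{26 - 22} \right)} + N = 0 - 11749 = -11749$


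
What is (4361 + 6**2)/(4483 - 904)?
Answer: 4397/3579 ≈ 1.2286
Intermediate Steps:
(4361 + 6**2)/(4483 - 904) = (4361 + 36)/3579 = 4397*(1/3579) = 4397/3579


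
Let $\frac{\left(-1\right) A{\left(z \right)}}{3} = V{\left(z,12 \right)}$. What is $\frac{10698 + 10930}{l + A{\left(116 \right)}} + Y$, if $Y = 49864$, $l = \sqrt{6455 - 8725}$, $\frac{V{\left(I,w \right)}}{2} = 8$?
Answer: $\frac{113519896}{2287} - \frac{10814 i \sqrt{2270}}{2287} \approx 49637.0 - 225.29 i$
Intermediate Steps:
$V{\left(I,w \right)} = 16$ ($V{\left(I,w \right)} = 2 \cdot 8 = 16$)
$A{\left(z \right)} = -48$ ($A{\left(z \right)} = \left(-3\right) 16 = -48$)
$l = i \sqrt{2270}$ ($l = \sqrt{-2270} = i \sqrt{2270} \approx 47.645 i$)
$\frac{10698 + 10930}{l + A{\left(116 \right)}} + Y = \frac{10698 + 10930}{i \sqrt{2270} - 48} + 49864 = \frac{21628}{-48 + i \sqrt{2270}} + 49864 = 49864 + \frac{21628}{-48 + i \sqrt{2270}}$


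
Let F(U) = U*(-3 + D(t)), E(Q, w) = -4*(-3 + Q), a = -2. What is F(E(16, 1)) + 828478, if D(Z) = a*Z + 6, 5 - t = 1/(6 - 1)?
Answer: 4144106/5 ≈ 8.2882e+5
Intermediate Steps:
t = 24/5 (t = 5 - 1/(6 - 1) = 5 - 1/5 = 5 - 1*⅕ = 5 - ⅕ = 24/5 ≈ 4.8000)
D(Z) = 6 - 2*Z (D(Z) = -2*Z + 6 = 6 - 2*Z)
E(Q, w) = 12 - 4*Q
F(U) = -33*U/5 (F(U) = U*(-3 + (6 - 2*24/5)) = U*(-3 + (6 - 48/5)) = U*(-3 - 18/5) = U*(-33/5) = -33*U/5)
F(E(16, 1)) + 828478 = -33*(12 - 4*16)/5 + 828478 = -33*(12 - 64)/5 + 828478 = -33/5*(-52) + 828478 = 1716/5 + 828478 = 4144106/5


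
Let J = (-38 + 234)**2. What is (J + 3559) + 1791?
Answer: 43766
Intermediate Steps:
J = 38416 (J = 196**2 = 38416)
(J + 3559) + 1791 = (38416 + 3559) + 1791 = 41975 + 1791 = 43766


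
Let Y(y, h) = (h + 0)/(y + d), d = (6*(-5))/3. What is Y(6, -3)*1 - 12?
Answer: -45/4 ≈ -11.250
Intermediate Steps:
d = -10 (d = -30*⅓ = -10)
Y(y, h) = h/(-10 + y) (Y(y, h) = (h + 0)/(y - 10) = h/(-10 + y))
Y(6, -3)*1 - 12 = -3/(-10 + 6)*1 - 12 = -3/(-4)*1 - 12 = -3*(-¼)*1 - 12 = (¾)*1 - 12 = ¾ - 12 = -45/4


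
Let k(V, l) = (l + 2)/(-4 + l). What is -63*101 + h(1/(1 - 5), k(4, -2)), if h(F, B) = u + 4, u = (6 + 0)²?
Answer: -6323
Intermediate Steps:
u = 36 (u = 6² = 36)
k(V, l) = (2 + l)/(-4 + l)
h(F, B) = 40 (h(F, B) = 36 + 4 = 40)
-63*101 + h(1/(1 - 5), k(4, -2)) = -63*101 + 40 = -6363 + 40 = -6323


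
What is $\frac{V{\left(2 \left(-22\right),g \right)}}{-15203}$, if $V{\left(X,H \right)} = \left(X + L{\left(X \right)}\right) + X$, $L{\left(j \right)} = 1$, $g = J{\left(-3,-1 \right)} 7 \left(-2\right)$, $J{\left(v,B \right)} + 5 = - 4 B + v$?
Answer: $\frac{87}{15203} \approx 0.0057226$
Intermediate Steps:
$J{\left(v,B \right)} = -5 + v - 4 B$ ($J{\left(v,B \right)} = -5 - \left(- v + 4 B\right) = -5 + v - 4 B$)
$g = 56$ ($g = \left(-5 - 3 - -4\right) 7 \left(-2\right) = \left(-5 - 3 + 4\right) 7 \left(-2\right) = \left(-4\right) 7 \left(-2\right) = \left(-28\right) \left(-2\right) = 56$)
$V{\left(X,H \right)} = 1 + 2 X$ ($V{\left(X,H \right)} = \left(X + 1\right) + X = \left(1 + X\right) + X = 1 + 2 X$)
$\frac{V{\left(2 \left(-22\right),g \right)}}{-15203} = \frac{1 + 2 \cdot 2 \left(-22\right)}{-15203} = \left(1 + 2 \left(-44\right)\right) \left(- \frac{1}{15203}\right) = \left(1 - 88\right) \left(- \frac{1}{15203}\right) = \left(-87\right) \left(- \frac{1}{15203}\right) = \frac{87}{15203}$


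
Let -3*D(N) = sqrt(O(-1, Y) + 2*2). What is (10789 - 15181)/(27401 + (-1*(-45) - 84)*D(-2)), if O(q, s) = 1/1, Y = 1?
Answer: -30086298/187703489 + 14274*sqrt(5)/187703489 ≈ -0.16012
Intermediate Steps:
O(q, s) = 1
D(N) = -sqrt(5)/3 (D(N) = -sqrt(1 + 2*2)/3 = -sqrt(1 + 4)/3 = -sqrt(5)/3)
(10789 - 15181)/(27401 + (-1*(-45) - 84)*D(-2)) = (10789 - 15181)/(27401 + (-1*(-45) - 84)*(-sqrt(5)/3)) = -4392/(27401 + (45 - 84)*(-sqrt(5)/3)) = -4392/(27401 - (-13)*sqrt(5)) = -4392/(27401 + 13*sqrt(5))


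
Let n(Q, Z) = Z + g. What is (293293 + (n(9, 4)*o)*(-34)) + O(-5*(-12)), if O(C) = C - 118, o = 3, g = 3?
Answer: 292521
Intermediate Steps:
n(Q, Z) = 3 + Z (n(Q, Z) = Z + 3 = 3 + Z)
O(C) = -118 + C
(293293 + (n(9, 4)*o)*(-34)) + O(-5*(-12)) = (293293 + ((3 + 4)*3)*(-34)) + (-118 - 5*(-12)) = (293293 + (7*3)*(-34)) + (-118 + 60) = (293293 + 21*(-34)) - 58 = (293293 - 714) - 58 = 292579 - 58 = 292521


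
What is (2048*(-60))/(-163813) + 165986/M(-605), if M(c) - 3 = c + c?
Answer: -27042348458/197722291 ≈ -136.77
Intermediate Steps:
M(c) = 3 + 2*c (M(c) = 3 + (c + c) = 3 + 2*c)
(2048*(-60))/(-163813) + 165986/M(-605) = (2048*(-60))/(-163813) + 165986/(3 + 2*(-605)) = -122880*(-1/163813) + 165986/(3 - 1210) = 122880/163813 + 165986/(-1207) = 122880/163813 + 165986*(-1/1207) = 122880/163813 - 165986/1207 = -27042348458/197722291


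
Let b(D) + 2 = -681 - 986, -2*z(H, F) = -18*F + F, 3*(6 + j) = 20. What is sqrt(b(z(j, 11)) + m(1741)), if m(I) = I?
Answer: 6*sqrt(2) ≈ 8.4853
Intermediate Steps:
j = 2/3 (j = -6 + (1/3)*20 = -6 + 20/3 = 2/3 ≈ 0.66667)
z(H, F) = 17*F/2 (z(H, F) = -(-18*F + F)/2 = -(-17)*F/2 = 17*F/2)
b(D) = -1669 (b(D) = -2 + (-681 - 986) = -2 - 1667 = -1669)
sqrt(b(z(j, 11)) + m(1741)) = sqrt(-1669 + 1741) = sqrt(72) = 6*sqrt(2)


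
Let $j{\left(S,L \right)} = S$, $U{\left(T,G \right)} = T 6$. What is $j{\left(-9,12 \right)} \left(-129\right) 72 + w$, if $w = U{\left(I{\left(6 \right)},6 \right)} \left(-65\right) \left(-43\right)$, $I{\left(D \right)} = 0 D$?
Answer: $83592$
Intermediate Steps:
$I{\left(D \right)} = 0$
$U{\left(T,G \right)} = 6 T$
$w = 0$ ($w = 6 \cdot 0 \left(-65\right) \left(-43\right) = 0 \left(-65\right) \left(-43\right) = 0 \left(-43\right) = 0$)
$j{\left(-9,12 \right)} \left(-129\right) 72 + w = \left(-9\right) \left(-129\right) 72 + 0 = 1161 \cdot 72 + 0 = 83592 + 0 = 83592$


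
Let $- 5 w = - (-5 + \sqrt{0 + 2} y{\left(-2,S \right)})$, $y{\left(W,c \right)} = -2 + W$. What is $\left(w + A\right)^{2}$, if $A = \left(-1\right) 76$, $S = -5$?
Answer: $\frac{148257}{25} + \frac{616 \sqrt{2}}{5} \approx 6104.5$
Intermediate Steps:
$A = -76$
$w = -1 - \frac{4 \sqrt{2}}{5}$ ($w = - \frac{\left(-1\right) \left(-5 + \sqrt{0 + 2} \left(-2 - 2\right)\right)}{5} = - \frac{\left(-1\right) \left(-5 + \sqrt{2} \left(-4\right)\right)}{5} = - \frac{\left(-1\right) \left(-5 - 4 \sqrt{2}\right)}{5} = - \frac{5 + 4 \sqrt{2}}{5} = -1 - \frac{4 \sqrt{2}}{5} \approx -2.1314$)
$\left(w + A\right)^{2} = \left(\left(-1 - \frac{4 \sqrt{2}}{5}\right) - 76\right)^{2} = \left(-77 - \frac{4 \sqrt{2}}{5}\right)^{2}$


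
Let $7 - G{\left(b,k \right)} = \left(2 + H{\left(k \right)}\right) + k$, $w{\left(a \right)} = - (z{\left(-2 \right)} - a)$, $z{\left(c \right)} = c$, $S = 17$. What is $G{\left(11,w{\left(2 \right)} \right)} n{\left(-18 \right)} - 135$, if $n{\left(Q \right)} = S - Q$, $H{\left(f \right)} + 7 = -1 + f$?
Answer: $40$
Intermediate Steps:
$H{\left(f \right)} = -8 + f$ ($H{\left(f \right)} = -7 + \left(-1 + f\right) = -8 + f$)
$n{\left(Q \right)} = 17 - Q$
$w{\left(a \right)} = 2 + a$ ($w{\left(a \right)} = - (-2 - a) = 2 + a$)
$G{\left(b,k \right)} = 13 - 2 k$ ($G{\left(b,k \right)} = 7 - \left(\left(2 + \left(-8 + k\right)\right) + k\right) = 7 - \left(\left(-6 + k\right) + k\right) = 7 - \left(-6 + 2 k\right) = 13 - 2 k$)
$G{\left(11,w{\left(2 \right)} \right)} n{\left(-18 \right)} - 135 = \left(13 - 2 \left(2 + 2\right)\right) \left(17 - -18\right) - 135 = \left(13 - 8\right) \left(17 + 18\right) - 135 = \left(13 - 8\right) 35 - 135 = 5 \cdot 35 - 135 = 175 - 135 = 40$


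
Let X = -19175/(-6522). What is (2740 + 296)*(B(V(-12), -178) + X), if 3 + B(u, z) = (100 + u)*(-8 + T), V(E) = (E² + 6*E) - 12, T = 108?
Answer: 52801914154/1087 ≈ 4.8576e+7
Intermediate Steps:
X = 19175/6522 (X = -19175*(-1/6522) = 19175/6522 ≈ 2.9400)
V(E) = -12 + E² + 6*E
B(u, z) = 9997 + 100*u (B(u, z) = -3 + (100 + u)*(-8 + 108) = -3 + (100 + u)*100 = -3 + (10000 + 100*u) = 9997 + 100*u)
(2740 + 296)*(B(V(-12), -178) + X) = (2740 + 296)*((9997 + 100*(-12 + (-12)² + 6*(-12))) + 19175/6522) = 3036*((9997 + 100*(-12 + 144 - 72)) + 19175/6522) = 3036*((9997 + 100*60) + 19175/6522) = 3036*((9997 + 6000) + 19175/6522) = 3036*(15997 + 19175/6522) = 3036*(104351609/6522) = 52801914154/1087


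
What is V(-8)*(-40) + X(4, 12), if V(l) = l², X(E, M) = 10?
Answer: -2550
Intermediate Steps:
V(-8)*(-40) + X(4, 12) = (-8)²*(-40) + 10 = 64*(-40) + 10 = -2560 + 10 = -2550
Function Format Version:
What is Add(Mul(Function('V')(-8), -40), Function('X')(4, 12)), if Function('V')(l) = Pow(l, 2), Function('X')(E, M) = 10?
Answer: -2550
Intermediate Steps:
Add(Mul(Function('V')(-8), -40), Function('X')(4, 12)) = Add(Mul(Pow(-8, 2), -40), 10) = Add(Mul(64, -40), 10) = Add(-2560, 10) = -2550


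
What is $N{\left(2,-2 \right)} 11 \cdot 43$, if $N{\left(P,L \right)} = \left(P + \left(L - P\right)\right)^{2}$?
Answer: $1892$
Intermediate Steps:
$N{\left(P,L \right)} = L^{2}$
$N{\left(2,-2 \right)} 11 \cdot 43 = \left(-2\right)^{2} \cdot 11 \cdot 43 = 4 \cdot 11 \cdot 43 = 44 \cdot 43 = 1892$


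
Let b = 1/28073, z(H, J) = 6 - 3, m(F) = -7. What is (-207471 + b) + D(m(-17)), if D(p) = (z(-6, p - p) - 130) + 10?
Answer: -5827617923/28073 ≈ -2.0759e+5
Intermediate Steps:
z(H, J) = 3
D(p) = -117 (D(p) = (3 - 130) + 10 = -127 + 10 = -117)
b = 1/28073 ≈ 3.5621e-5
(-207471 + b) + D(m(-17)) = (-207471 + 1/28073) - 117 = -5824333382/28073 - 117 = -5827617923/28073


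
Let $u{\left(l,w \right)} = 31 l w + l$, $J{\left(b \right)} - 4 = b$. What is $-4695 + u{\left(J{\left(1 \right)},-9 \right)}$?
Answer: $-6085$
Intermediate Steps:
$J{\left(b \right)} = 4 + b$
$u{\left(l,w \right)} = l + 31 l w$ ($u{\left(l,w \right)} = 31 l w + l = l + 31 l w$)
$-4695 + u{\left(J{\left(1 \right)},-9 \right)} = -4695 + \left(4 + 1\right) \left(1 + 31 \left(-9\right)\right) = -4695 + 5 \left(1 - 279\right) = -4695 + 5 \left(-278\right) = -4695 - 1390 = -6085$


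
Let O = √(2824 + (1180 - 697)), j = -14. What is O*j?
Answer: -14*√3307 ≈ -805.09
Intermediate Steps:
O = √3307 (O = √(2824 + 483) = √3307 ≈ 57.507)
O*j = √3307*(-14) = -14*√3307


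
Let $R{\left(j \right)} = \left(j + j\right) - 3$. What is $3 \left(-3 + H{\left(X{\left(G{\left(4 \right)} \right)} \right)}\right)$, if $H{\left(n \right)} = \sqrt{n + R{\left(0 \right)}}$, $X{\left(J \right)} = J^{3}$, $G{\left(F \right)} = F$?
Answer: $-9 + 3 \sqrt{61} \approx 14.431$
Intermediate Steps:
$R{\left(j \right)} = -3 + 2 j$ ($R{\left(j \right)} = 2 j - 3 = -3 + 2 j$)
$H{\left(n \right)} = \sqrt{-3 + n}$ ($H{\left(n \right)} = \sqrt{n + \left(-3 + 2 \cdot 0\right)} = \sqrt{n + \left(-3 + 0\right)} = \sqrt{n - 3} = \sqrt{-3 + n}$)
$3 \left(-3 + H{\left(X{\left(G{\left(4 \right)} \right)} \right)}\right) = 3 \left(-3 + \sqrt{-3 + 4^{3}}\right) = 3 \left(-3 + \sqrt{-3 + 64}\right) = 3 \left(-3 + \sqrt{61}\right) = -9 + 3 \sqrt{61}$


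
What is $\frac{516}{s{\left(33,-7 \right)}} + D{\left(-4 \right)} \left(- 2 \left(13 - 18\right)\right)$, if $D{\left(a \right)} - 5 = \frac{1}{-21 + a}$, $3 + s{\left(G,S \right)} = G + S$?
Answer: $\frac{8284}{115} \approx 72.035$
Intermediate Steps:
$s{\left(G,S \right)} = -3 + G + S$ ($s{\left(G,S \right)} = -3 + \left(G + S\right) = -3 + G + S$)
$D{\left(a \right)} = 5 + \frac{1}{-21 + a}$
$\frac{516}{s{\left(33,-7 \right)}} + D{\left(-4 \right)} \left(- 2 \left(13 - 18\right)\right) = \frac{516}{-3 + 33 - 7} + \frac{-104 + 5 \left(-4\right)}{-21 - 4} \left(- 2 \left(13 - 18\right)\right) = \frac{516}{23} + \frac{-104 - 20}{-25} \left(\left(-2\right) \left(-5\right)\right) = 516 \cdot \frac{1}{23} + \left(- \frac{1}{25}\right) \left(-124\right) 10 = \frac{516}{23} + \frac{124}{25} \cdot 10 = \frac{516}{23} + \frac{248}{5} = \frac{8284}{115}$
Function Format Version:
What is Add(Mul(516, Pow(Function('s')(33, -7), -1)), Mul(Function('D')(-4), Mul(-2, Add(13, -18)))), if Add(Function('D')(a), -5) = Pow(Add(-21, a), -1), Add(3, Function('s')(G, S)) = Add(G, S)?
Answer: Rational(8284, 115) ≈ 72.035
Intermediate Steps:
Function('s')(G, S) = Add(-3, G, S) (Function('s')(G, S) = Add(-3, Add(G, S)) = Add(-3, G, S))
Function('D')(a) = Add(5, Pow(Add(-21, a), -1))
Add(Mul(516, Pow(Function('s')(33, -7), -1)), Mul(Function('D')(-4), Mul(-2, Add(13, -18)))) = Add(Mul(516, Pow(Add(-3, 33, -7), -1)), Mul(Mul(Pow(Add(-21, -4), -1), Add(-104, Mul(5, -4))), Mul(-2, Add(13, -18)))) = Add(Mul(516, Pow(23, -1)), Mul(Mul(Pow(-25, -1), Add(-104, -20)), Mul(-2, -5))) = Add(Mul(516, Rational(1, 23)), Mul(Mul(Rational(-1, 25), -124), 10)) = Add(Rational(516, 23), Mul(Rational(124, 25), 10)) = Add(Rational(516, 23), Rational(248, 5)) = Rational(8284, 115)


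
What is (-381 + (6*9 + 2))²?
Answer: 105625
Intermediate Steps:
(-381 + (6*9 + 2))² = (-381 + (54 + 2))² = (-381 + 56)² = (-325)² = 105625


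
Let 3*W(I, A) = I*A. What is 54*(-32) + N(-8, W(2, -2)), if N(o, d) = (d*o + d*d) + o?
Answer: -15512/9 ≈ -1723.6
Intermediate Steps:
W(I, A) = A*I/3 (W(I, A) = (I*A)/3 = (A*I)/3 = A*I/3)
N(o, d) = o + d**2 + d*o (N(o, d) = (d*o + d**2) + o = (d**2 + d*o) + o = o + d**2 + d*o)
54*(-32) + N(-8, W(2, -2)) = 54*(-32) + (-8 + ((1/3)*(-2)*2)**2 + ((1/3)*(-2)*2)*(-8)) = -1728 + (-8 + (-4/3)**2 - 4/3*(-8)) = -1728 + (-8 + 16/9 + 32/3) = -1728 + 40/9 = -15512/9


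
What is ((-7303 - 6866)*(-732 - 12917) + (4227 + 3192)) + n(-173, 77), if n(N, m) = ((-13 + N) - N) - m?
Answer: 193400010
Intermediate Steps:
n(N, m) = -13 - m
((-7303 - 6866)*(-732 - 12917) + (4227 + 3192)) + n(-173, 77) = ((-7303 - 6866)*(-732 - 12917) + (4227 + 3192)) + (-13 - 1*77) = (-14169*(-13649) + 7419) + (-13 - 77) = (193392681 + 7419) - 90 = 193400100 - 90 = 193400010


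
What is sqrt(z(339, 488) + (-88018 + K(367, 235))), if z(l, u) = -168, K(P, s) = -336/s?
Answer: I*sqrt(4870150810)/235 ≈ 296.96*I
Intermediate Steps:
sqrt(z(339, 488) + (-88018 + K(367, 235))) = sqrt(-168 + (-88018 - 336/235)) = sqrt(-168 - 20684566/235) = sqrt(-20724046/235) = I*sqrt(4870150810)/235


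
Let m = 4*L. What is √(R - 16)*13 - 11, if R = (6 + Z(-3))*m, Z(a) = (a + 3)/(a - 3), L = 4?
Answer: -11 + 52*√5 ≈ 105.28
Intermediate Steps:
Z(a) = (3 + a)/(-3 + a)
m = 16 (m = 4*4 = 16)
R = 96 (R = (6 + (3 - 3)/(-3 - 3))*16 = (6 + 0/(-6))*16 = (6 - ⅙*0)*16 = (6 + 0)*16 = 6*16 = 96)
√(R - 16)*13 - 11 = √(96 - 16)*13 - 11 = √80*13 - 11 = (4*√5)*13 - 11 = 52*√5 - 11 = -11 + 52*√5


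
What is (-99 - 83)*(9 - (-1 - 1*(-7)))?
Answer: -546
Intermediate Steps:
(-99 - 83)*(9 - (-1 - 1*(-7))) = -182*(9 - (-1 + 7)) = -182*(9 - 1*6) = -182*(9 - 6) = -182*3 = -546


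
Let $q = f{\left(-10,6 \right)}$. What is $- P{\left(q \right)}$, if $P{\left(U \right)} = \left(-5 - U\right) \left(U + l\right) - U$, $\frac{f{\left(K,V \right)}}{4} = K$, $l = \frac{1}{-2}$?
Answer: $\frac{2755}{2} \approx 1377.5$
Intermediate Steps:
$l = - \frac{1}{2} \approx -0.5$
$f{\left(K,V \right)} = 4 K$
$q = -40$ ($q = 4 \left(-10\right) = -40$)
$P{\left(U \right)} = - U + \left(-5 - U\right) \left(- \frac{1}{2} + U\right)$ ($P{\left(U \right)} = \left(-5 - U\right) \left(U - \frac{1}{2}\right) - U = \left(-5 - U\right) \left(- \frac{1}{2} + U\right) - U = - U + \left(-5 - U\right) \left(- \frac{1}{2} + U\right)$)
$- P{\left(q \right)} = - (\frac{5}{2} - \left(-40\right)^{2} - -220) = - (\frac{5}{2} - 1600 + 220) = \left(-1\right) \left(- \frac{2755}{2}\right) = \frac{2755}{2}$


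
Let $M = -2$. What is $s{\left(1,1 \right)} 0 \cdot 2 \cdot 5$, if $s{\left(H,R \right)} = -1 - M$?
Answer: $0$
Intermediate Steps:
$s{\left(H,R \right)} = 1$ ($s{\left(H,R \right)} = -1 - -2 = -1 + 2 = 1$)
$s{\left(1,1 \right)} 0 \cdot 2 \cdot 5 = 1 \cdot 0 \cdot 2 \cdot 5 = 1 \cdot 0 \cdot 5 = 0 \cdot 5 = 0$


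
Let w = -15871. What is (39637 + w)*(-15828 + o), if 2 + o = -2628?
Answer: -438672828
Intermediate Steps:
o = -2630 (o = -2 - 2628 = -2630)
(39637 + w)*(-15828 + o) = (39637 - 15871)*(-15828 - 2630) = 23766*(-18458) = -438672828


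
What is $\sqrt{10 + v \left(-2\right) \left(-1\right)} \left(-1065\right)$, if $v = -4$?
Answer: $- 1065 \sqrt{2} \approx -1506.1$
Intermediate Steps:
$\sqrt{10 + v \left(-2\right) \left(-1\right)} \left(-1065\right) = \sqrt{10 + \left(-4\right) \left(-2\right) \left(-1\right)} \left(-1065\right) = \sqrt{10 + 8 \left(-1\right)} \left(-1065\right) = \sqrt{10 - 8} \left(-1065\right) = \sqrt{2} \left(-1065\right) = - 1065 \sqrt{2}$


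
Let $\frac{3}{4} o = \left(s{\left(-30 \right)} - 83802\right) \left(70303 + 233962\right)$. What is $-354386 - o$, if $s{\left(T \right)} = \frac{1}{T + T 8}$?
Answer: $\frac{2753757093680}{81} \approx 3.3997 \cdot 10^{10}$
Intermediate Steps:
$s{\left(T \right)} = \frac{1}{9 T}$ ($s{\left(T \right)} = \frac{1}{T + 8 T} = \frac{1}{9 T}$)
$o = - \frac{2753785798946}{81}$ ($o = \frac{4 \left(\frac{1}{9 \left(-30\right)} - 83802\right) \left(70303 + 233962\right)}{3} = \frac{4 \left(\frac{1}{9} \left(- \frac{1}{30}\right) - 83802\right) 304265}{3} = \frac{4 \left(- \frac{1}{270} - 83802\right) 304265}{3} = \frac{4 \left(\left(- \frac{22626541}{270}\right) 304265\right)}{3} = \frac{4}{3} \left(- \frac{1376892899473}{54}\right) = - \frac{2753785798946}{81} \approx -3.3997 \cdot 10^{10}$)
$-354386 - o = -354386 - - \frac{2753785798946}{81} = -354386 + \frac{2753785798946}{81} = \frac{2753757093680}{81}$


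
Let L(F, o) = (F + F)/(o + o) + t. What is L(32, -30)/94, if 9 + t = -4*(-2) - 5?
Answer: -53/705 ≈ -0.075177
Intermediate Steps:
t = -6 (t = -9 + (-4*(-2) - 5) = -9 + (8 - 5) = -9 + 3 = -6)
L(F, o) = -6 + F/o (L(F, o) = (F + F)/(o + o) - 6 = (2*F)/((2*o)) - 6 = (2*F)*(1/(2*o)) - 6 = F/o - 6 = -6 + F/o)
L(32, -30)/94 = (-6 + 32/(-30))/94 = (-6 + 32*(-1/30))*(1/94) = (-6 - 16/15)*(1/94) = -106/15*1/94 = -53/705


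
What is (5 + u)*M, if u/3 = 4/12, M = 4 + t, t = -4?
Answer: 0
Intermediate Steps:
M = 0 (M = 4 - 4 = 0)
u = 1 (u = 3*(4/12) = 3*(4*(1/12)) = 3*(⅓) = 1)
(5 + u)*M = (5 + 1)*0 = 6*0 = 0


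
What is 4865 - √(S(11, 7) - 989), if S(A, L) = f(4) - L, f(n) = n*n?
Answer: 4865 - 14*I*√5 ≈ 4865.0 - 31.305*I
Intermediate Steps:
f(n) = n²
S(A, L) = 16 - L (S(A, L) = 4² - L = 16 - L)
4865 - √(S(11, 7) - 989) = 4865 - √((16 - 1*7) - 989) = 4865 - √((16 - 7) - 989) = 4865 - √(9 - 989) = 4865 - √(-980) = 4865 - 14*I*√5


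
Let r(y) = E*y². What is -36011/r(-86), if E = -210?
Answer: 36011/1553160 ≈ 0.023186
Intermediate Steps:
r(y) = -210*y²
-36011/r(-86) = -36011/((-210*(-86)²)) = -36011/((-210*7396)) = -36011/(-1553160) = -36011*(-1/1553160) = 36011/1553160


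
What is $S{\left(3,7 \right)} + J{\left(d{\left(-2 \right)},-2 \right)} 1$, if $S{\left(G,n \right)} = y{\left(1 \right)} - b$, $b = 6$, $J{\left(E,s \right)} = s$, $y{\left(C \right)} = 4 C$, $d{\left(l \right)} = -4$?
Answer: $-4$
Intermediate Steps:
$S{\left(G,n \right)} = -2$ ($S{\left(G,n \right)} = 4 \cdot 1 - 6 = 4 - 6 = -2$)
$S{\left(3,7 \right)} + J{\left(d{\left(-2 \right)},-2 \right)} 1 = -2 - 2 = -4$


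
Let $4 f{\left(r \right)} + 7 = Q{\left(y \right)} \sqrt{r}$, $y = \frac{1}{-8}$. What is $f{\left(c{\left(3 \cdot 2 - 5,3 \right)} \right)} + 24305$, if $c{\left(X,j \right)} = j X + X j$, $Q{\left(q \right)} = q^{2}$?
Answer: $\frac{97213}{4} + \frac{\sqrt{6}}{256} \approx 24303.0$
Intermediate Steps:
$y = - \frac{1}{8} \approx -0.125$
$c{\left(X,j \right)} = 2 X j$ ($c{\left(X,j \right)} = X j + X j = 2 X j$)
$f{\left(r \right)} = - \frac{7}{4} + \frac{\sqrt{r}}{256}$ ($f{\left(r \right)} = - \frac{7}{4} + \frac{\left(- \frac{1}{8}\right)^{2} \sqrt{r}}{4} = - \frac{7}{4} + \frac{\frac{1}{64} \sqrt{r}}{4} = - \frac{7}{4} + \frac{\sqrt{r}}{256}$)
$f{\left(c{\left(3 \cdot 2 - 5,3 \right)} \right)} + 24305 = \left(- \frac{7}{4} + \frac{\sqrt{2 \left(3 \cdot 2 - 5\right) 3}}{256}\right) + 24305 = \left(- \frac{7}{4} + \frac{\sqrt{2 \left(6 - 5\right) 3}}{256}\right) + 24305 = \left(- \frac{7}{4} + \frac{\sqrt{2 \cdot 1 \cdot 3}}{256}\right) + 24305 = \left(- \frac{7}{4} + \frac{\sqrt{6}}{256}\right) + 24305 = \frac{97213}{4} + \frac{\sqrt{6}}{256}$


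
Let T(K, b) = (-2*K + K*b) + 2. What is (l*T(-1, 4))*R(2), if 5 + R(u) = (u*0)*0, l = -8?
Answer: 0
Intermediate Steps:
T(K, b) = 2 - 2*K + K*b
R(u) = -5 (R(u) = -5 + (u*0)*0 = -5 + 0*0 = -5 + 0 = -5)
(l*T(-1, 4))*R(2) = -8*(2 - 2*(-1) - 1*4)*(-5) = -8*(2 + 2 - 4)*(-5) = -8*0*(-5) = 0*(-5) = 0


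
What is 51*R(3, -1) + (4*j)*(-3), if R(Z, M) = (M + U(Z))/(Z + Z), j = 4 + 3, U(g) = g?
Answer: -67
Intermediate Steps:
j = 7
R(Z, M) = (M + Z)/(2*Z) (R(Z, M) = (M + Z)/(Z + Z) = (M + Z)/((2*Z)) = (M + Z)*(1/(2*Z)) = (M + Z)/(2*Z))
51*R(3, -1) + (4*j)*(-3) = 51*((½)*(-1 + 3)/3) + (4*7)*(-3) = 51*((½)*(⅓)*2) + 28*(-3) = 51*(⅓) - 84 = 17 - 84 = -67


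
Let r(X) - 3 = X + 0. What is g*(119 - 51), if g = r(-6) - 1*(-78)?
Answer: 5100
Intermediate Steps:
r(X) = 3 + X (r(X) = 3 + (X + 0) = 3 + X)
g = 75 (g = (3 - 6) - 1*(-78) = -3 + 78 = 75)
g*(119 - 51) = 75*(119 - 51) = 75*68 = 5100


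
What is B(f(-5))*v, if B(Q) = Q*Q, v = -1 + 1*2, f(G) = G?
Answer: 25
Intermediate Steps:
v = 1 (v = -1 + 2 = 1)
B(Q) = Q**2
B(f(-5))*v = (-5)**2*1 = 25*1 = 25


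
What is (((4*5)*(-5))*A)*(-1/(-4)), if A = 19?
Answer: -475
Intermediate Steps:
(((4*5)*(-5))*A)*(-1/(-4)) = (((4*5)*(-5))*19)*(-1/(-4)) = ((20*(-5))*19)*(-1*(-¼)) = -100*19*(¼) = -1900*¼ = -475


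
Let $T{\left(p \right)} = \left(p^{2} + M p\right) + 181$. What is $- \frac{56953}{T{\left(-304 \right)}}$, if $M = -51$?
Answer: $- \frac{56953}{108101} \approx -0.52685$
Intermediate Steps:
$T{\left(p \right)} = 181 + p^{2} - 51 p$ ($T{\left(p \right)} = \left(p^{2} - 51 p\right) + 181 = 181 + p^{2} - 51 p$)
$- \frac{56953}{T{\left(-304 \right)}} = - \frac{56953}{181 + \left(-304\right)^{2} - -15504} = - \frac{56953}{181 + 92416 + 15504} = - \frac{56953}{108101}$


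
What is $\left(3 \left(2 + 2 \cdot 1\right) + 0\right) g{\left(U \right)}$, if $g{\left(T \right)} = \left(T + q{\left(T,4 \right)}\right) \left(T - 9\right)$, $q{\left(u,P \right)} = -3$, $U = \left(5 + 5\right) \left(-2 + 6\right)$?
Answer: $13764$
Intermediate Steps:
$U = 40$ ($U = 10 \cdot 4 = 40$)
$g{\left(T \right)} = \left(-9 + T\right) \left(-3 + T\right)$ ($g{\left(T \right)} = \left(T - 3\right) \left(T - 9\right) = \left(-3 + T\right) \left(-9 + T\right) = \left(-9 + T\right) \left(-3 + T\right)$)
$\left(3 \left(2 + 2 \cdot 1\right) + 0\right) g{\left(U \right)} = \left(3 \left(2 + 2 \cdot 1\right) + 0\right) \left(27 + 40^{2} - 480\right) = \left(3 \left(2 + 2\right) + 0\right) \left(27 + 1600 - 480\right) = \left(3 \cdot 4 + 0\right) 1147 = \left(12 + 0\right) 1147 = 12 \cdot 1147 = 13764$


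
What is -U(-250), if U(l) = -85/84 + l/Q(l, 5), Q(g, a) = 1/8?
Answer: 168085/84 ≈ 2001.0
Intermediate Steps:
Q(g, a) = 1/8
U(l) = -85/84 + 8*l (U(l) = -85/84 + l/(1/8) = -85*1/84 + l*8 = -85/84 + 8*l)
-U(-250) = -(-85/84 + 8*(-250)) = -(-85/84 - 2000) = -1*(-168085/84) = 168085/84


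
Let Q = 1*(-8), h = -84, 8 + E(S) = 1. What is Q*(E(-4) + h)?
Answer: 728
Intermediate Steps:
E(S) = -7 (E(S) = -8 + 1 = -7)
Q = -8
Q*(E(-4) + h) = -8*(-7 - 84) = -8*(-91) = 728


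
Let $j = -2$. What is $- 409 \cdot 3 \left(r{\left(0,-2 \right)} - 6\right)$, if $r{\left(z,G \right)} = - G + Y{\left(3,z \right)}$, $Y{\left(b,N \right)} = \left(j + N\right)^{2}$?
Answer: $0$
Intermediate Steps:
$Y{\left(b,N \right)} = \left(-2 + N\right)^{2}$
$r{\left(z,G \right)} = \left(-2 + z\right)^{2} - G$ ($r{\left(z,G \right)} = - G + \left(-2 + z\right)^{2} = \left(-2 + z\right)^{2} - G$)
$- 409 \cdot 3 \left(r{\left(0,-2 \right)} - 6\right) = - 409 \cdot 3 \left(\left(\left(-2 + 0\right)^{2} - -2\right) - 6\right) = - 409 \cdot 3 \left(\left(\left(-2\right)^{2} + 2\right) - 6\right) = - 409 \cdot 3 \left(\left(4 + 2\right) - 6\right) = - 409 \cdot 3 \left(6 - 6\right) = - 409 \cdot 3 \cdot 0 = \left(-409\right) 0 = 0$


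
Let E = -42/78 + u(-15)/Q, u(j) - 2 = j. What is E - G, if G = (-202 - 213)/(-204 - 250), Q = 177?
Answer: -1594147/1044654 ≈ -1.5260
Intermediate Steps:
u(j) = 2 + j
E = -1408/2301 (E = -42/78 + (2 - 15)/177 = -42*1/78 - 13*1/177 = -7/13 - 13/177 = -1408/2301 ≈ -0.61191)
G = 415/454 (G = -415/(-454) = -415*(-1/454) = 415/454 ≈ 0.91410)
E - G = -1408/2301 - 1*415/454 = -1408/2301 - 415/454 = -1594147/1044654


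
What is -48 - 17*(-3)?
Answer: 3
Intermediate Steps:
-48 - 17*(-3) = -48 + 51 = 3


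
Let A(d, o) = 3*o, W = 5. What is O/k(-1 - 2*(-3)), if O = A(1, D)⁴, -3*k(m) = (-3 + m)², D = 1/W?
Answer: -243/2500 ≈ -0.097200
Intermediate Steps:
D = ⅕ (D = 1/5 = ⅕ ≈ 0.20000)
k(m) = -(-3 + m)²/3
O = 81/625 (O = (3*(⅕))⁴ = (⅗)⁴ = 81/625 ≈ 0.12960)
O/k(-1 - 2*(-3)) = 81/(625*((-(-3 + (-1 - 2*(-3)))²/3))) = 81/(625*((-(-3 + (-1 + 6))²/3))) = 81/(625*((-(-3 + 5)²/3))) = 81/(625*((-⅓*2²))) = 81/(625*((-⅓*4))) = 81/(625*(-4/3)) = (81/625)*(-¾) = -243/2500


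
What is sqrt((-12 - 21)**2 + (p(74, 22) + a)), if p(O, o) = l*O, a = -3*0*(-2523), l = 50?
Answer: sqrt(4789) ≈ 69.203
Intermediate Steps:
a = 0 (a = 0*(-2523) = 0)
p(O, o) = 50*O
sqrt((-12 - 21)**2 + (p(74, 22) + a)) = sqrt((-12 - 21)**2 + (50*74 + 0)) = sqrt((-33)**2 + (3700 + 0)) = sqrt(1089 + 3700) = sqrt(4789)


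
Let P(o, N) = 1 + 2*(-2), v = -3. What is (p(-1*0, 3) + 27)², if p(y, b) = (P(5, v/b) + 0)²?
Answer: 1296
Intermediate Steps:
P(o, N) = -3 (P(o, N) = 1 - 4 = -3)
p(y, b) = 9 (p(y, b) = (-3 + 0)² = (-3)² = 9)
(p(-1*0, 3) + 27)² = (9 + 27)² = 36² = 1296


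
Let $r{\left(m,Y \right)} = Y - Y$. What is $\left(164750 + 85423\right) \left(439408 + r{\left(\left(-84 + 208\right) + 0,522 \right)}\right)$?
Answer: $109928017584$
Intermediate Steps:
$r{\left(m,Y \right)} = 0$
$\left(164750 + 85423\right) \left(439408 + r{\left(\left(-84 + 208\right) + 0,522 \right)}\right) = \left(164750 + 85423\right) \left(439408 + 0\right) = 250173 \cdot 439408 = 109928017584$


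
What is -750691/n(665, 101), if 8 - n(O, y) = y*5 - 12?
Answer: 750691/485 ≈ 1547.8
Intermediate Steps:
n(O, y) = 20 - 5*y (n(O, y) = 8 - (y*5 - 12) = 8 - (5*y - 12) = 8 - (-12 + 5*y) = 8 + (12 - 5*y) = 20 - 5*y)
-750691/n(665, 101) = -750691/(20 - 5*101) = -750691/(20 - 505) = -750691/(-485) = -750691*(-1/485) = 750691/485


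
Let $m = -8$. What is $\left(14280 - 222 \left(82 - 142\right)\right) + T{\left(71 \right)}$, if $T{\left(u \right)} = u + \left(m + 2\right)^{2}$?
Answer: $27707$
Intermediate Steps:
$T{\left(u \right)} = 36 + u$ ($T{\left(u \right)} = u + \left(-8 + 2\right)^{2} = u + \left(-6\right)^{2} = u + 36 = 36 + u$)
$\left(14280 - 222 \left(82 - 142\right)\right) + T{\left(71 \right)} = \left(14280 - 222 \left(82 - 142\right)\right) + \left(36 + 71\right) = \left(14280 - -13320\right) + 107 = \left(14280 + 13320\right) + 107 = 27600 + 107 = 27707$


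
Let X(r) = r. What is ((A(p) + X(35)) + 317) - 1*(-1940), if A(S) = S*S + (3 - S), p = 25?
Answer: 2895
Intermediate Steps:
A(S) = 3 + S² - S (A(S) = S² + (3 - S) = 3 + S² - S)
((A(p) + X(35)) + 317) - 1*(-1940) = (((3 + 25² - 1*25) + 35) + 317) - 1*(-1940) = (((3 + 625 - 25) + 35) + 317) + 1940 = ((603 + 35) + 317) + 1940 = (638 + 317) + 1940 = 955 + 1940 = 2895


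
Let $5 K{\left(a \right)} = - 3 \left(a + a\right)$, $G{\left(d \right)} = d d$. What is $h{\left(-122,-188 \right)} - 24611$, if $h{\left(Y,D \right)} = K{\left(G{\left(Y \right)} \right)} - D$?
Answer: $- \frac{211419}{5} \approx -42284.0$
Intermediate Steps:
$G{\left(d \right)} = d^{2}$
$K{\left(a \right)} = - \frac{6 a}{5}$ ($K{\left(a \right)} = \frac{\left(-3\right) \left(a + a\right)}{5} = \frac{\left(-3\right) 2 a}{5} = \frac{\left(-6\right) a}{5} = - \frac{6 a}{5}$)
$h{\left(Y,D \right)} = - D - \frac{6 Y^{2}}{5}$ ($h{\left(Y,D \right)} = - \frac{6 Y^{2}}{5} - D = - D - \frac{6 Y^{2}}{5}$)
$h{\left(-122,-188 \right)} - 24611 = \left(\left(-1\right) \left(-188\right) - \frac{6 \left(-122\right)^{2}}{5}\right) - 24611 = \left(188 - \frac{89304}{5}\right) - 24611 = - \frac{88364}{5} - 24611 = - \frac{211419}{5}$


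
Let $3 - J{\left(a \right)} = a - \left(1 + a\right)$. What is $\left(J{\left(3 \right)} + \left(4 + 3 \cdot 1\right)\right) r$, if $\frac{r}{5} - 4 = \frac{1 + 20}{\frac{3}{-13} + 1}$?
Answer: $\frac{3443}{2} \approx 1721.5$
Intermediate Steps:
$J{\left(a \right)} = 4$ ($J{\left(a \right)} = 3 - \left(a - \left(1 + a\right)\right) = 3 - -1 = 3 + 1 = 4$)
$r = \frac{313}{2}$ ($r = 20 + 5 \frac{1 + 20}{\frac{3}{-13} + 1} = 20 + 5 \frac{21}{3 \left(- \frac{1}{13}\right) + 1} = 20 + 5 \frac{21}{- \frac{3}{13} + 1} = 20 + 5 \frac{21}{\frac{10}{13}} = 20 + 5 \cdot 21 \cdot \frac{13}{10} = 20 + 5 \cdot \frac{273}{10} = 20 + \frac{273}{2} = \frac{313}{2} \approx 156.5$)
$\left(J{\left(3 \right)} + \left(4 + 3 \cdot 1\right)\right) r = \left(4 + \left(4 + 3 \cdot 1\right)\right) \frac{313}{2} = \left(4 + \left(4 + 3\right)\right) \frac{313}{2} = \left(4 + 7\right) \frac{313}{2} = 11 \cdot \frac{313}{2} = \frac{3443}{2}$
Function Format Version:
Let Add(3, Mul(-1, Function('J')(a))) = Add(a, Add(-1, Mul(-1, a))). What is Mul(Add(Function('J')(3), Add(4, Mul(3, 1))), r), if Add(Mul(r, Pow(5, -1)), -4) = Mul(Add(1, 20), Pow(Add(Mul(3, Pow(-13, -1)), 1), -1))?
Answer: Rational(3443, 2) ≈ 1721.5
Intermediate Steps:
Function('J')(a) = 4 (Function('J')(a) = Add(3, Mul(-1, Add(a, Add(-1, Mul(-1, a))))) = Add(3, Mul(-1, -1)) = Add(3, 1) = 4)
r = Rational(313, 2) (r = Add(20, Mul(5, Mul(Add(1, 20), Pow(Add(Mul(3, Pow(-13, -1)), 1), -1)))) = Add(20, Mul(5, Mul(21, Pow(Add(Mul(3, Rational(-1, 13)), 1), -1)))) = Add(20, Mul(5, Mul(21, Pow(Add(Rational(-3, 13), 1), -1)))) = Add(20, Mul(5, Mul(21, Pow(Rational(10, 13), -1)))) = Add(20, Mul(5, Mul(21, Rational(13, 10)))) = Add(20, Mul(5, Rational(273, 10))) = Add(20, Rational(273, 2)) = Rational(313, 2) ≈ 156.50)
Mul(Add(Function('J')(3), Add(4, Mul(3, 1))), r) = Mul(Add(4, Add(4, Mul(3, 1))), Rational(313, 2)) = Mul(Add(4, Add(4, 3)), Rational(313, 2)) = Mul(Add(4, 7), Rational(313, 2)) = Mul(11, Rational(313, 2)) = Rational(3443, 2)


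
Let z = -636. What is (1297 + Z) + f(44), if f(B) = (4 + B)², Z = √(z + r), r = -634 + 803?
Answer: 3601 + I*√467 ≈ 3601.0 + 21.61*I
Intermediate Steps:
r = 169
Z = I*√467 (Z = √(-636 + 169) = √(-467) = I*√467 ≈ 21.61*I)
(1297 + Z) + f(44) = (1297 + I*√467) + (4 + 44)² = (1297 + I*√467) + 48² = (1297 + I*√467) + 2304 = 3601 + I*√467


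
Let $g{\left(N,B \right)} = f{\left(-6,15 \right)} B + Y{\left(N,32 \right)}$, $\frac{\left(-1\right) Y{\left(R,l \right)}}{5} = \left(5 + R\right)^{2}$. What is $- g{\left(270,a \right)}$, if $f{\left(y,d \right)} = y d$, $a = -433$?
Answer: $339155$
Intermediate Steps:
$Y{\left(R,l \right)} = - 5 \left(5 + R\right)^{2}$
$f{\left(y,d \right)} = d y$
$g{\left(N,B \right)} = - 90 B - 5 \left(5 + N\right)^{2}$ ($g{\left(N,B \right)} = 15 \left(-6\right) B - 5 \left(5 + N\right)^{2} = - 90 B - 5 \left(5 + N\right)^{2}$)
$- g{\left(270,a \right)} = - (\left(-90\right) \left(-433\right) - 5 \left(5 + 270\right)^{2}) = - (38970 - 5 \cdot 275^{2}) = - (38970 - 378125) = \left(-1\right) \left(-339155\right) = 339155$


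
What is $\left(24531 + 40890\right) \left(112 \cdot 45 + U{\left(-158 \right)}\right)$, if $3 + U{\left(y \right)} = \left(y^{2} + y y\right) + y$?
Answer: $3585528747$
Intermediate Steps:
$U{\left(y \right)} = -3 + y + 2 y^{2}$ ($U{\left(y \right)} = -3 + \left(\left(y^{2} + y y\right) + y\right) = -3 + \left(\left(y^{2} + y^{2}\right) + y\right) = -3 + \left(2 y^{2} + y\right) = -3 + \left(y + 2 y^{2}\right) = -3 + y + 2 y^{2}$)
$\left(24531 + 40890\right) \left(112 \cdot 45 + U{\left(-158 \right)}\right) = \left(24531 + 40890\right) \left(112 \cdot 45 - \left(161 - 49928\right)\right) = 65421 \left(5040 - -49767\right) = 65421 \left(5040 + 49767\right) = 65421 \cdot 54807 = 3585528747$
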